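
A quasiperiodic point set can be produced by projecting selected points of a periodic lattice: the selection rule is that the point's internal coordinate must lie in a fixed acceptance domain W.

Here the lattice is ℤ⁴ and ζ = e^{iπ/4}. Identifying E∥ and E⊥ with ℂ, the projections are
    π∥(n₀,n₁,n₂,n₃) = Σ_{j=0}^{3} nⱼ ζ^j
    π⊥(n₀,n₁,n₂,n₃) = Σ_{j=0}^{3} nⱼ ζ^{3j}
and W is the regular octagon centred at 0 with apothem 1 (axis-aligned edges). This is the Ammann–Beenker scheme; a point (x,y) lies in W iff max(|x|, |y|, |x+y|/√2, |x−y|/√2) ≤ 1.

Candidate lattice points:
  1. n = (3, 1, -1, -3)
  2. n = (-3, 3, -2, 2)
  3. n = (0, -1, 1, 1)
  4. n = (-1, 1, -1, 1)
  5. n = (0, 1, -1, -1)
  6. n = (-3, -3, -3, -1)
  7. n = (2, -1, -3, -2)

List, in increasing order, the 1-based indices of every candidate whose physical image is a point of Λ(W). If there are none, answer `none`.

1

Internal map: ζ^{3j} for j=0..3 gives (1,0), (−√2/2,√2/2), (0,−1), (√2/2,√2/2).
#1 (3, 1, -1, -3): internal (0.17157, -0.41421); octagon support 0.41421 vs apothem 1 → ∈ W
#2 (-3, 3, -2, 2): internal (-3.70711, 5.53553); octagon support 6.53553 vs apothem 1 → ∉ W
#3 (0, -1, 1, 1): internal (1.41421, -1.00000); octagon support 1.70711 vs apothem 1 → ∉ W
#4 (-1, 1, -1, 1): internal (-1.00000, 2.41421); octagon support 2.41421 vs apothem 1 → ∉ W
#5 (0, 1, -1, -1): internal (-1.41421, 1.00000); octagon support 1.70711 vs apothem 1 → ∉ W
#6 (-3, -3, -3, -1): internal (-1.58579, 0.17157); octagon support 1.58579 vs apothem 1 → ∉ W
#7 (2, -1, -3, -2): internal (1.29289, 0.87868); octagon support 1.53553 vs apothem 1 → ∉ W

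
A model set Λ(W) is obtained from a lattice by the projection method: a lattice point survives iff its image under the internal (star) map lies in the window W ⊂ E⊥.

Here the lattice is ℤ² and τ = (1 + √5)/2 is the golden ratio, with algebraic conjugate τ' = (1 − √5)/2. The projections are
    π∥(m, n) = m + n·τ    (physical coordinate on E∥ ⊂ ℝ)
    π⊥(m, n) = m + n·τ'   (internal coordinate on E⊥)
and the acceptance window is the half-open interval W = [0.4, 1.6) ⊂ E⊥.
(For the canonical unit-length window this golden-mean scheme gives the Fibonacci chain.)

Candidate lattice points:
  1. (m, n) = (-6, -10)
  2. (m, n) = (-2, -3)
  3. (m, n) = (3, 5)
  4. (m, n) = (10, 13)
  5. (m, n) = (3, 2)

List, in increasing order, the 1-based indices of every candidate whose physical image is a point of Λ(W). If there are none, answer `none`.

Compute τ' = (1−√5)/2 = -0.6180, so π⊥(m,n) = m -0.6180·n.
[1] lift (-6,-10): star map gives 0.1803; window check 0.4 ≤ 0.1803 < 1.6 is false → out
[2] lift (-2,-3): star map gives -0.1459; window check 0.4 ≤ -0.1459 < 1.6 is false → out
[3] lift (3,5): star map gives -0.0902; window check 0.4 ≤ -0.0902 < 1.6 is false → out
[4] lift (10,13): star map gives 1.9656; window check 0.4 ≤ 1.9656 < 1.6 is false → out
[5] lift (3,2): star map gives 1.7639; window check 0.4 ≤ 1.7639 < 1.6 is false → out

none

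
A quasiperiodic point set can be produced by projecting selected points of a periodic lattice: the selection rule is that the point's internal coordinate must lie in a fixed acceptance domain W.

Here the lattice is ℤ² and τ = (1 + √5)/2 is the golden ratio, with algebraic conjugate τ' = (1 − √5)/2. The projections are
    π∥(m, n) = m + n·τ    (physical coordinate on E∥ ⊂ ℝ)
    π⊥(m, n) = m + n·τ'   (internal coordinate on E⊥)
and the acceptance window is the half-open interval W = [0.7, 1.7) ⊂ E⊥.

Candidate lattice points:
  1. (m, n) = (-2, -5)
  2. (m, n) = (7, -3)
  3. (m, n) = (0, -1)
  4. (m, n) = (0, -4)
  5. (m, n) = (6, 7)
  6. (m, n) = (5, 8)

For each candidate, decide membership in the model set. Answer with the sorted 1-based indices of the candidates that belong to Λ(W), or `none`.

1, 5

Numerically τ ≈ 1.61803 and τ' = −1/τ ≈ -0.61803.
[1] lift (-2,-5): star map gives 1.09017; window check 0.7 ≤ 1.09017 < 1.7 is true → IN Λ
[2] lift (7,-3): star map gives 8.85410; window check 0.7 ≤ 8.85410 < 1.7 is false → out
[3] lift (0,-1): star map gives 0.61803; window check 0.7 ≤ 0.61803 < 1.7 is false → out
[4] lift (0,-4): star map gives 2.47214; window check 0.7 ≤ 2.47214 < 1.7 is false → out
[5] lift (6,7): star map gives 1.67376; window check 0.7 ≤ 1.67376 < 1.7 is true → IN Λ
[6] lift (5,8): star map gives 0.05573; window check 0.7 ≤ 0.05573 < 1.7 is false → out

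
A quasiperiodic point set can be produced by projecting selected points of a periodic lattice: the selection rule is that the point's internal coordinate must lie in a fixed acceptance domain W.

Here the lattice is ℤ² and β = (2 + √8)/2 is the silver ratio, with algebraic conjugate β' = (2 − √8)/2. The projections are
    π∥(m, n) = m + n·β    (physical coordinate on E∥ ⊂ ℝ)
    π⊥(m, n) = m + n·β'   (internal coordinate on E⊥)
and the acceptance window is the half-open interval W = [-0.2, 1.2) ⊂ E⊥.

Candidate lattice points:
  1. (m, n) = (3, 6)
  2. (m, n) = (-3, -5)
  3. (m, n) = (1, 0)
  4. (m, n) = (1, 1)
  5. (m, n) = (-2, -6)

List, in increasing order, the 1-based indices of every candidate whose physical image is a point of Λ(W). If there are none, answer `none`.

1, 3, 4, 5

Compute β' = (2−√8)/2 = -0.4142, so π⊥(m,n) = m -0.4142·n.
[1] lift (3,6): star map gives 0.5147; window check -0.2 ≤ 0.5147 < 1.2 is true → IN Λ
[2] lift (-3,-5): star map gives -0.9289; window check -0.2 ≤ -0.9289 < 1.2 is false → out
[3] lift (1,0): star map gives 1.0000; window check -0.2 ≤ 1.0000 < 1.2 is true → IN Λ
[4] lift (1,1): star map gives 0.5858; window check -0.2 ≤ 0.5858 < 1.2 is true → IN Λ
[5] lift (-2,-6): star map gives 0.4853; window check -0.2 ≤ 0.4853 < 1.2 is true → IN Λ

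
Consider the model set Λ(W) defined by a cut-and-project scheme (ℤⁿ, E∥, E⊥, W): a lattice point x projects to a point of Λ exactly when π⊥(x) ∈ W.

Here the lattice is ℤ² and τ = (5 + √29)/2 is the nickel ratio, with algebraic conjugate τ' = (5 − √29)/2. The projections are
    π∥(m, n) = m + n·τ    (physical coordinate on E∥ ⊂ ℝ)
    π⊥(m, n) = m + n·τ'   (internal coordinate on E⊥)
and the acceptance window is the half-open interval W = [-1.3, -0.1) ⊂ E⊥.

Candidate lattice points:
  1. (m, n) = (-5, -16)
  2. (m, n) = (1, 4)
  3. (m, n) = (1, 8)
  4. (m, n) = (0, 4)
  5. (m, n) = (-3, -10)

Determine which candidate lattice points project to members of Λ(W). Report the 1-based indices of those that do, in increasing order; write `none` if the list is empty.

Compute τ' = (5−√29)/2 = -0.192582, so π⊥(m,n) = m -0.192582·n.
[1] lift (-5,-16): star map gives -1.918682; window check -1.3 ≤ -1.918682 < -0.1 is false → out
[2] lift (1,4): star map gives 0.229670; window check -1.3 ≤ 0.229670 < -0.1 is false → out
[3] lift (1,8): star map gives -0.540659; window check -1.3 ≤ -0.540659 < -0.1 is true → IN Λ
[4] lift (0,4): star map gives -0.770330; window check -1.3 ≤ -0.770330 < -0.1 is true → IN Λ
[5] lift (-3,-10): star map gives -1.074176; window check -1.3 ≤ -1.074176 < -0.1 is true → IN Λ

3, 4, 5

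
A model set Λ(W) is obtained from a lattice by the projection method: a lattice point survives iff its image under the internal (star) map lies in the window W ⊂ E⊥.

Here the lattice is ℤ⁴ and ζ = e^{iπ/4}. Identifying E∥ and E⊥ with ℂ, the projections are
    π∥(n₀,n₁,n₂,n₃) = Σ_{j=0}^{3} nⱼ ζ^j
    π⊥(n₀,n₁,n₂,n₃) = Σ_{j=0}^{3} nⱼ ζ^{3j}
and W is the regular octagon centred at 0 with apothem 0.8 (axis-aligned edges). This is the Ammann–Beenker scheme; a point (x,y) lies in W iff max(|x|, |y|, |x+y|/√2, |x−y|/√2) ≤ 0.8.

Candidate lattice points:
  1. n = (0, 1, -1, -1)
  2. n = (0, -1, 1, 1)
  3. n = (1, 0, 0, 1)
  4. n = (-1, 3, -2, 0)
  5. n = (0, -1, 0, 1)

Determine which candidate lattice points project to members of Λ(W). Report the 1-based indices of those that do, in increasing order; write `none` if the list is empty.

none

Internal map: ζ^{3j} for j=0..3 gives (1,0), (−√2/2,√2/2), (0,−1), (√2/2,√2/2).
candidate 1: n = (0, 1, -1, -1) → π⊥ ≈ (-1.414214, +1.000000); max(|x|,|y|,|x±y|/√2) = 1.707107 > 0.8 ⇒ ∉ W
candidate 2: n = (0, -1, 1, 1) → π⊥ ≈ (+1.414214, -1.000000); max(|x|,|y|,|x±y|/√2) = 1.707107 > 0.8 ⇒ ∉ W
candidate 3: n = (1, 0, 0, 1) → π⊥ ≈ (+1.707107, +0.707107); max(|x|,|y|,|x±y|/√2) = 1.707107 > 0.8 ⇒ ∉ W
candidate 4: n = (-1, 3, -2, 0) → π⊥ ≈ (-3.121320, +4.121320); max(|x|,|y|,|x±y|/√2) = 5.121320 > 0.8 ⇒ ∉ W
candidate 5: n = (0, -1, 0, 1) → π⊥ ≈ (+1.414214, +0.000000); max(|x|,|y|,|x±y|/√2) = 1.414214 > 0.8 ⇒ ∉ W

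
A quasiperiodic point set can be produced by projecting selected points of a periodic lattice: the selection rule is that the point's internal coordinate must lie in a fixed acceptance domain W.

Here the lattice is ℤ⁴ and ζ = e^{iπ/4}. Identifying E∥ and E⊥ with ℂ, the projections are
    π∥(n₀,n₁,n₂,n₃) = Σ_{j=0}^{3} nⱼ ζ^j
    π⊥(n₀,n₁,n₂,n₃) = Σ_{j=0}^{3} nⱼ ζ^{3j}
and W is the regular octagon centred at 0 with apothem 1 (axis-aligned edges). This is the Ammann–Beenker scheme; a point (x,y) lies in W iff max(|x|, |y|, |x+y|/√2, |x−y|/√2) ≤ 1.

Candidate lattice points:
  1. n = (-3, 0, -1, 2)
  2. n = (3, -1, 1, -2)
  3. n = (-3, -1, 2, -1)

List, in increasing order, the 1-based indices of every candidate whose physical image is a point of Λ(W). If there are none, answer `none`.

none

Internal map: ζ^{3j} for j=0..3 gives (1,0), (−√2/2,√2/2), (0,−1), (√2/2,√2/2).
#1 (-3, 0, -1, 2): internal (-1.585786, 2.414214); octagon support 2.828427 vs apothem 1 → ∉ W
#2 (3, -1, 1, -2): internal (2.292893, -3.121320); octagon support 3.828427 vs apothem 1 → ∉ W
#3 (-3, -1, 2, -1): internal (-3.000000, -3.414214); octagon support 4.535534 vs apothem 1 → ∉ W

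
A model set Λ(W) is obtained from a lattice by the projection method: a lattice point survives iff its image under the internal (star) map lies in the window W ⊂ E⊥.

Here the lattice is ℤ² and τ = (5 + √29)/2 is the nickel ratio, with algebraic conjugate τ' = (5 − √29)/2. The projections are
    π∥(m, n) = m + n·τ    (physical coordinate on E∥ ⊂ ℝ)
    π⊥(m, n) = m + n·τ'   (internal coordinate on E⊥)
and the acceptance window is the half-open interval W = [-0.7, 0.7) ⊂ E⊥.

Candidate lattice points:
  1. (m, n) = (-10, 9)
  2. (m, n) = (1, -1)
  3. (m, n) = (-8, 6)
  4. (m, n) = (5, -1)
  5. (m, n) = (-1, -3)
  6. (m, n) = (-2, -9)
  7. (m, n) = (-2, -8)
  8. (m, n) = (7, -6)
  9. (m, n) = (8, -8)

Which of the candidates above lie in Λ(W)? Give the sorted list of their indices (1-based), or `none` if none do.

5, 6, 7

Compute τ' = (5−√29)/2 = -0.192582, so π⊥(m,n) = m -0.192582·n.
#1 (-10,9): internal coord -10 + (9)·τ' = -11.733242; -11.733242 ∉ [-0.7, 0.7) → out
#2 (1,-1): internal coord 1 + (-1)·τ' = +1.192582; +1.192582 ∉ [-0.7, 0.7) → out
#3 (-8,6): internal coord -8 + (6)·τ' = -9.155494; -9.155494 ∉ [-0.7, 0.7) → out
#4 (5,-1): internal coord 5 + (-1)·τ' = +5.192582; +5.192582 ∉ [-0.7, 0.7) → out
#5 (-1,-3): internal coord -1 + (-3)·τ' = -0.422253; -0.422253 ∈ [-0.7, 0.7) → IN Λ
#6 (-2,-9): internal coord -2 + (-9)·τ' = -0.266758; -0.266758 ∈ [-0.7, 0.7) → IN Λ
#7 (-2,-8): internal coord -2 + (-8)·τ' = -0.459341; -0.459341 ∈ [-0.7, 0.7) → IN Λ
#8 (7,-6): internal coord 7 + (-6)·τ' = +8.155494; +8.155494 ∉ [-0.7, 0.7) → out
#9 (8,-8): internal coord 8 + (-8)·τ' = +9.540659; +9.540659 ∉ [-0.7, 0.7) → out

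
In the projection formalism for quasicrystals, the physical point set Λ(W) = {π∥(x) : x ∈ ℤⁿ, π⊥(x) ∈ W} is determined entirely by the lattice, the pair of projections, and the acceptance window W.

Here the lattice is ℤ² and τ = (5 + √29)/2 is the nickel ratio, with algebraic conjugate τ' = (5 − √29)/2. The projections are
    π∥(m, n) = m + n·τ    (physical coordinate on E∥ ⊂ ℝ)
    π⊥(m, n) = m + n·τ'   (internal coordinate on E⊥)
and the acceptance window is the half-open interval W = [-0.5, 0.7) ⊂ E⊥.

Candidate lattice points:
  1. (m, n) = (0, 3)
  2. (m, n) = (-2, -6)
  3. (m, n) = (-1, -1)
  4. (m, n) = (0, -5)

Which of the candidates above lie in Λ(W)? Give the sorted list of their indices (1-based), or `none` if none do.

none

Numerically τ ≈ 5.19258 and τ' = −1/τ ≈ -0.19258.
candidate 1: (m,n)=(0,3) → π∥ = 0+3·τ ≈ 15.57775, π⊥ = 0+3·τ' ≈ -0.57775 ∉ [-0.5, 0.7) ⇒ out
candidate 2: (m,n)=(-2,-6) → π∥ = -2-6·τ ≈ -33.15549, π⊥ = -2-6·τ' ≈ -0.84451 ∉ [-0.5, 0.7) ⇒ out
candidate 3: (m,n)=(-1,-1) → π∥ = -1-1·τ ≈ -6.19258, π⊥ = -1-1·τ' ≈ -0.80742 ∉ [-0.5, 0.7) ⇒ out
candidate 4: (m,n)=(0,-5) → π∥ = 0-5·τ ≈ -25.96291, π⊥ = 0-5·τ' ≈ 0.96291 ∉ [-0.5, 0.7) ⇒ out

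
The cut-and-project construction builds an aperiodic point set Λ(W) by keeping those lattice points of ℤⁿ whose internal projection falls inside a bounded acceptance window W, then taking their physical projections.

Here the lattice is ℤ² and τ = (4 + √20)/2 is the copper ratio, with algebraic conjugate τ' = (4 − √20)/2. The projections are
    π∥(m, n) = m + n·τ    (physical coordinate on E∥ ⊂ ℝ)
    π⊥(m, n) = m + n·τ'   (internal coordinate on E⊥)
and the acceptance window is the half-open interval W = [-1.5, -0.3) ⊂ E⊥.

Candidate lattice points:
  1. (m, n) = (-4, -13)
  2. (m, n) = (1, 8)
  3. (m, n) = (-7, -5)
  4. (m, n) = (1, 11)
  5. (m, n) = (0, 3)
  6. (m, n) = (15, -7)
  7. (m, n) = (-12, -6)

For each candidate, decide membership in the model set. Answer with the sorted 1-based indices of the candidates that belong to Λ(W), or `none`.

1, 2, 5

τ' = (4−√20)/2 ≈ -0.23607.
#1 (-4,-13): internal coord -4 + (-13)·τ' = -0.93112; -0.93112 ∈ [-1.5, -0.3) → IN Λ
#2 (1,8): internal coord 1 + (8)·τ' = -0.88854; -0.88854 ∈ [-1.5, -0.3) → IN Λ
#3 (-7,-5): internal coord -7 + (-5)·τ' = -5.81966; -5.81966 ∉ [-1.5, -0.3) → out
#4 (1,11): internal coord 1 + (11)·τ' = -1.59675; -1.59675 ∉ [-1.5, -0.3) → out
#5 (0,3): internal coord 0 + (3)·τ' = -0.70820; -0.70820 ∈ [-1.5, -0.3) → IN Λ
#6 (15,-7): internal coord 15 + (-7)·τ' = +16.65248; +16.65248 ∉ [-1.5, -0.3) → out
#7 (-12,-6): internal coord -12 + (-6)·τ' = -10.58359; -10.58359 ∉ [-1.5, -0.3) → out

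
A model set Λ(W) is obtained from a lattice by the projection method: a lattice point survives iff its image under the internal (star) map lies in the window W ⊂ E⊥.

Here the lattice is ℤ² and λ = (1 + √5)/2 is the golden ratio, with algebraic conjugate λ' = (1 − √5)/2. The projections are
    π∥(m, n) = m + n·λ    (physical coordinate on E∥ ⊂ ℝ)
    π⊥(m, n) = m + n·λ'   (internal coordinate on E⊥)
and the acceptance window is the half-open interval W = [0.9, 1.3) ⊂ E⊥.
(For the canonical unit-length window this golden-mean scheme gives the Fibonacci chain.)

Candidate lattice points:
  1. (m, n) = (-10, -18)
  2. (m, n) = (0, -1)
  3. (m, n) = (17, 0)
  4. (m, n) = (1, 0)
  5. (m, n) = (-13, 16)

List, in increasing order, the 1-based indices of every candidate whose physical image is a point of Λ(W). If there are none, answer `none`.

1, 4

Compute λ' = (1−√5)/2 = -0.618034, so π⊥(m,n) = m -0.618034·n.
#1 (-10,-18): internal coord -10 + (-18)·λ' = +1.124612; +1.124612 ∈ [0.9, 1.3) → IN Λ
#2 (0,-1): internal coord 0 + (-1)·λ' = +0.618034; +0.618034 ∉ [0.9, 1.3) → out
#3 (17,0): internal coord 17 + (0)·λ' = +17.000000; +17.000000 ∉ [0.9, 1.3) → out
#4 (1,0): internal coord 1 + (0)·λ' = +1.000000; +1.000000 ∈ [0.9, 1.3) → IN Λ
#5 (-13,16): internal coord -13 + (16)·λ' = -22.888544; -22.888544 ∉ [0.9, 1.3) → out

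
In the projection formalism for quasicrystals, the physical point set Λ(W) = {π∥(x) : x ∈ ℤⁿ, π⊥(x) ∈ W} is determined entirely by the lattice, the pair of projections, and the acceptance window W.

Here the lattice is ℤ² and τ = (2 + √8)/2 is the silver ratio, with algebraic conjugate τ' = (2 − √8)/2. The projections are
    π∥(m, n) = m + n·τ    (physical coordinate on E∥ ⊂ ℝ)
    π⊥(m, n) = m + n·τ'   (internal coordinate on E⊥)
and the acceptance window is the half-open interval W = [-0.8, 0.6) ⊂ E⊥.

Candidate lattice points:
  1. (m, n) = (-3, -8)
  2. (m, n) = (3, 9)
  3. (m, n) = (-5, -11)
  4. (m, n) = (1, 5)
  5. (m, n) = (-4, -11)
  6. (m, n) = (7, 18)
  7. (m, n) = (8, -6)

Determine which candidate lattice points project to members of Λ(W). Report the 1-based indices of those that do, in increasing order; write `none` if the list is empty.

τ' = (2−√8)/2 ≈ -0.414214.
[1] lift (-3,-8): star map gives 0.313708; window check -0.8 ≤ 0.313708 < 0.6 is true → IN Λ
[2] lift (3,9): star map gives -0.727922; window check -0.8 ≤ -0.727922 < 0.6 is true → IN Λ
[3] lift (-5,-11): star map gives -0.443651; window check -0.8 ≤ -0.443651 < 0.6 is true → IN Λ
[4] lift (1,5): star map gives -1.071068; window check -0.8 ≤ -1.071068 < 0.6 is false → out
[5] lift (-4,-11): star map gives 0.556349; window check -0.8 ≤ 0.556349 < 0.6 is true → IN Λ
[6] lift (7,18): star map gives -0.455844; window check -0.8 ≤ -0.455844 < 0.6 is true → IN Λ
[7] lift (8,-6): star map gives 10.485281; window check -0.8 ≤ 10.485281 < 0.6 is false → out

1, 2, 3, 5, 6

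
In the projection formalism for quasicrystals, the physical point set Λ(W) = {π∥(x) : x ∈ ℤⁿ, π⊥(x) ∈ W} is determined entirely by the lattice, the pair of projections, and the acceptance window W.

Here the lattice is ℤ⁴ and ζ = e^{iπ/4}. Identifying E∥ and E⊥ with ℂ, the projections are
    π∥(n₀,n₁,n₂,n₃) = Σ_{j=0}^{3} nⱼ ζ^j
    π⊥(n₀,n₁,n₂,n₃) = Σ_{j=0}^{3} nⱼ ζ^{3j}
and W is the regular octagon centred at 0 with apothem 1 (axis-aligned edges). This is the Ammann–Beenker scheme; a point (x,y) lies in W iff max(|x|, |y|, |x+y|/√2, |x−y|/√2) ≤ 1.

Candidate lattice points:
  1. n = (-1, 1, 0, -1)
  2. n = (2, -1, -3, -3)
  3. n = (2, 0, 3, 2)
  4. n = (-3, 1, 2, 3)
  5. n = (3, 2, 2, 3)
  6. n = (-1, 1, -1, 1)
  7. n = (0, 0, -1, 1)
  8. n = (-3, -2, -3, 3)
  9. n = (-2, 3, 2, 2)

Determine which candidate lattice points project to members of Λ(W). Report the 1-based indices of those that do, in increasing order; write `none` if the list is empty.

2

π⊥(n) = n₀ + n₁ζ³ + n₂ζ⁶ + n₃ζ⁹ where ζ = e^{iπ/4}.
#1 (-1, 1, 0, -1): internal (-2.41421, 0.00000); octagon support 2.41421 vs apothem 1 → ∉ W
#2 (2, -1, -3, -3): internal (0.58579, 0.17157); octagon support 0.58579 vs apothem 1 → ∈ W
#3 (2, 0, 3, 2): internal (3.41421, -1.58579); octagon support 3.53553 vs apothem 1 → ∉ W
#4 (-3, 1, 2, 3): internal (-1.58579, 0.82843); octagon support 1.70711 vs apothem 1 → ∉ W
#5 (3, 2, 2, 3): internal (3.70711, 1.53553); octagon support 3.70711 vs apothem 1 → ∉ W
#6 (-1, 1, -1, 1): internal (-1.00000, 2.41421); octagon support 2.41421 vs apothem 1 → ∉ W
#7 (0, 0, -1, 1): internal (0.70711, 1.70711); octagon support 1.70711 vs apothem 1 → ∉ W
#8 (-3, -2, -3, 3): internal (0.53553, 3.70711); octagon support 3.70711 vs apothem 1 → ∉ W
#9 (-2, 3, 2, 2): internal (-2.70711, 1.53553); octagon support 3.00000 vs apothem 1 → ∉ W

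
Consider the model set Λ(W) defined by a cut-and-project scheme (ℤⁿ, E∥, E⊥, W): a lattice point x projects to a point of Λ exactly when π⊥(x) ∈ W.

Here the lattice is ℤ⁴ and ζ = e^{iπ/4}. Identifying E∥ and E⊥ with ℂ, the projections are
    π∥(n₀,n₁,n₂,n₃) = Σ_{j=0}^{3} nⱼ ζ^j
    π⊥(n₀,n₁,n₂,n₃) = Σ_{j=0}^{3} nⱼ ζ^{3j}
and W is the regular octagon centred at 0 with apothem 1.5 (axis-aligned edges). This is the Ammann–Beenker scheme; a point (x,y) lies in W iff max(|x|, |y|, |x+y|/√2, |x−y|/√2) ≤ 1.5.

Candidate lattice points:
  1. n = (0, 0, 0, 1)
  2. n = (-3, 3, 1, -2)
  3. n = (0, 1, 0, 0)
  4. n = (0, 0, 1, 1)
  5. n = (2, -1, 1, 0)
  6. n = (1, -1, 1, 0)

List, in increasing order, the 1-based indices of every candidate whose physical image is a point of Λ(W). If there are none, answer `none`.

With ζ = e^{iπ/4} the internal vectors are ζ^0,ζ^3,ζ^6,ζ^9.
candidate 1: n = (0, 0, 0, 1) → π⊥ ≈ (+0.70711, +0.70711); max(|x|,|y|,|x±y|/√2) = 1.00000 ≤ 1.5 ⇒ ∈ W
candidate 2: n = (-3, 3, 1, -2) → π⊥ ≈ (-6.53553, -0.29289); max(|x|,|y|,|x±y|/√2) = 6.53553 > 1.5 ⇒ ∉ W
candidate 3: n = (0, 1, 0, 0) → π⊥ ≈ (-0.70711, +0.70711); max(|x|,|y|,|x±y|/√2) = 1.00000 ≤ 1.5 ⇒ ∈ W
candidate 4: n = (0, 0, 1, 1) → π⊥ ≈ (+0.70711, -0.29289); max(|x|,|y|,|x±y|/√2) = 0.70711 ≤ 1.5 ⇒ ∈ W
candidate 5: n = (2, -1, 1, 0) → π⊥ ≈ (+2.70711, -1.70711); max(|x|,|y|,|x±y|/√2) = 3.12132 > 1.5 ⇒ ∉ W
candidate 6: n = (1, -1, 1, 0) → π⊥ ≈ (+1.70711, -1.70711); max(|x|,|y|,|x±y|/√2) = 2.41421 > 1.5 ⇒ ∉ W

1, 3, 4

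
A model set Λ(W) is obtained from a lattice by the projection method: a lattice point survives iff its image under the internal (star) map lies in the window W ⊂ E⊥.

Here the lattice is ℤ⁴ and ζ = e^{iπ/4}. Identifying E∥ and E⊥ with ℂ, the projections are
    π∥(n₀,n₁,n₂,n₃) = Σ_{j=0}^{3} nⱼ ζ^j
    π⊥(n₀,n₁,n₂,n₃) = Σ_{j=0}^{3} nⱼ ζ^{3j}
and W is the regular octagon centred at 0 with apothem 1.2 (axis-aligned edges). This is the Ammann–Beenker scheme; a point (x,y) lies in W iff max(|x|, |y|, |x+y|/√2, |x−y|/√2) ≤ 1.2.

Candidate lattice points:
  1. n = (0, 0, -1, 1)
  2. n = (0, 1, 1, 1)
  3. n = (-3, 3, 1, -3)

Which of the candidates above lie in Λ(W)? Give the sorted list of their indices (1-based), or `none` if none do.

2

With ζ = e^{iπ/4} the internal vectors are ζ^0,ζ^3,ζ^6,ζ^9.
#1 (0, 0, -1, 1): internal (0.70711, 1.70711); octagon support 1.70711 vs apothem 1.2 → ∉ W
#2 (0, 1, 1, 1): internal (0.00000, 0.41421); octagon support 0.41421 vs apothem 1.2 → ∈ W
#3 (-3, 3, 1, -3): internal (-7.24264, -1.00000); octagon support 7.24264 vs apothem 1.2 → ∉ W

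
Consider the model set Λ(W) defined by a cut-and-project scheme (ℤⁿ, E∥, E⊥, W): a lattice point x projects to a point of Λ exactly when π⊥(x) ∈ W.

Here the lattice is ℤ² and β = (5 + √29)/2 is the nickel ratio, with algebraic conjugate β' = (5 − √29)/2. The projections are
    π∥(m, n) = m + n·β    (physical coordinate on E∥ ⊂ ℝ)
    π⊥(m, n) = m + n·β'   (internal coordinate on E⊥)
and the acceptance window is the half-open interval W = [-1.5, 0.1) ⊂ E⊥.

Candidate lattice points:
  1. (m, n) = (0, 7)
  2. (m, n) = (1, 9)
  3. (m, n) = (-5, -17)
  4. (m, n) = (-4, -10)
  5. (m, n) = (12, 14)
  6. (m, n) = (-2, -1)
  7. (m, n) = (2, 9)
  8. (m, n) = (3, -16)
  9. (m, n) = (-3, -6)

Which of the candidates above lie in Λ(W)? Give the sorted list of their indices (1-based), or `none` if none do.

1, 2

β' = (5−√29)/2 ≈ -0.1926.
candidate 1: (m,n)=(0,7) → π∥ = 0+7·β ≈ 36.3481, π⊥ = 0+7·β' ≈ -1.3481 ∈ [-1.5, 0.1) ⇒ IN Λ
candidate 2: (m,n)=(1,9) → π∥ = 1+9·β ≈ 47.7332, π⊥ = 1+9·β' ≈ -0.7332 ∈ [-1.5, 0.1) ⇒ IN Λ
candidate 3: (m,n)=(-5,-17) → π∥ = -5-17·β ≈ -93.2739, π⊥ = -5-17·β' ≈ -1.7261 ∉ [-1.5, 0.1) ⇒ out
candidate 4: (m,n)=(-4,-10) → π∥ = -4-10·β ≈ -55.9258, π⊥ = -4-10·β' ≈ -2.0742 ∉ [-1.5, 0.1) ⇒ out
candidate 5: (m,n)=(12,14) → π∥ = 12+14·β ≈ 84.6962, π⊥ = 12+14·β' ≈ 9.3038 ∉ [-1.5, 0.1) ⇒ out
candidate 6: (m,n)=(-2,-1) → π∥ = -2-1·β ≈ -7.1926, π⊥ = -2-1·β' ≈ -1.8074 ∉ [-1.5, 0.1) ⇒ out
candidate 7: (m,n)=(2,9) → π∥ = 2+9·β ≈ 48.7332, π⊥ = 2+9·β' ≈ 0.2668 ∉ [-1.5, 0.1) ⇒ out
candidate 8: (m,n)=(3,-16) → π∥ = 3-16·β ≈ -80.0813, π⊥ = 3-16·β' ≈ 6.0813 ∉ [-1.5, 0.1) ⇒ out
candidate 9: (m,n)=(-3,-6) → π∥ = -3-6·β ≈ -34.1555, π⊥ = -3-6·β' ≈ -1.8445 ∉ [-1.5, 0.1) ⇒ out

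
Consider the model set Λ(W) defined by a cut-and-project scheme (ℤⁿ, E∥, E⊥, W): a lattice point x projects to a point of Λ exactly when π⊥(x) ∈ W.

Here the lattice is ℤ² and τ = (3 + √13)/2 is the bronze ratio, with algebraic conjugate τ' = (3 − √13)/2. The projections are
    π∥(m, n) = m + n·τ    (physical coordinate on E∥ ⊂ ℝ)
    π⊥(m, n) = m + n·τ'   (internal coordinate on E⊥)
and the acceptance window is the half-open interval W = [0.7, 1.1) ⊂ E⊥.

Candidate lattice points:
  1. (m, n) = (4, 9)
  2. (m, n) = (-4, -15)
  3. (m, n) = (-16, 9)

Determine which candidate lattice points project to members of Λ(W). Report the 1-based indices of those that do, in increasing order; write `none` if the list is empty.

Compute τ' = (3−√13)/2 = -0.3028, so π⊥(m,n) = m -0.3028·n.
[1] lift (4,9): star map gives 1.2750; window check 0.7 ≤ 1.2750 < 1.1 is false → out
[2] lift (-4,-15): star map gives 0.5416; window check 0.7 ≤ 0.5416 < 1.1 is false → out
[3] lift (-16,9): star map gives -18.7250; window check 0.7 ≤ -18.7250 < 1.1 is false → out

none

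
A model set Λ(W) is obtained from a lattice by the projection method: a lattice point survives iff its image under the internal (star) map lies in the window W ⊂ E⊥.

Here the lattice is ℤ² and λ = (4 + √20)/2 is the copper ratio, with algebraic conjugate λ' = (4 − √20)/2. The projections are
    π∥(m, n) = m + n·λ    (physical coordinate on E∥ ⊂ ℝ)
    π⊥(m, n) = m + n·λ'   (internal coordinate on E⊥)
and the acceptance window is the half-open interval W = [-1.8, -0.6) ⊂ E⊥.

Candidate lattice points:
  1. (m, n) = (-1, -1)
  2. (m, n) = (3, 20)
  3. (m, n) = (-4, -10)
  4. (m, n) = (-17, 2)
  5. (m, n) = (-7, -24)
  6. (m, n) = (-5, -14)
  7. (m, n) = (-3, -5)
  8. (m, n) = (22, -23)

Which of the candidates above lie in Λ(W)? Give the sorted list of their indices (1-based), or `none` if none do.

1, 2, 3, 5, 6

λ' = (4−√20)/2 ≈ -0.2361.
#1 (-1,-1): internal coord -1 + (-1)·λ' = -0.7639; -0.7639 ∈ [-1.8, -0.6) → IN Λ
#2 (3,20): internal coord 3 + (20)·λ' = -1.7214; -1.7214 ∈ [-1.8, -0.6) → IN Λ
#3 (-4,-10): internal coord -4 + (-10)·λ' = -1.6393; -1.6393 ∈ [-1.8, -0.6) → IN Λ
#4 (-17,2): internal coord -17 + (2)·λ' = -17.4721; -17.4721 ∉ [-1.8, -0.6) → out
#5 (-7,-24): internal coord -7 + (-24)·λ' = -1.3344; -1.3344 ∈ [-1.8, -0.6) → IN Λ
#6 (-5,-14): internal coord -5 + (-14)·λ' = -1.6950; -1.6950 ∈ [-1.8, -0.6) → IN Λ
#7 (-3,-5): internal coord -3 + (-5)·λ' = -1.8197; -1.8197 ∉ [-1.8, -0.6) → out
#8 (22,-23): internal coord 22 + (-23)·λ' = +27.4296; +27.4296 ∉ [-1.8, -0.6) → out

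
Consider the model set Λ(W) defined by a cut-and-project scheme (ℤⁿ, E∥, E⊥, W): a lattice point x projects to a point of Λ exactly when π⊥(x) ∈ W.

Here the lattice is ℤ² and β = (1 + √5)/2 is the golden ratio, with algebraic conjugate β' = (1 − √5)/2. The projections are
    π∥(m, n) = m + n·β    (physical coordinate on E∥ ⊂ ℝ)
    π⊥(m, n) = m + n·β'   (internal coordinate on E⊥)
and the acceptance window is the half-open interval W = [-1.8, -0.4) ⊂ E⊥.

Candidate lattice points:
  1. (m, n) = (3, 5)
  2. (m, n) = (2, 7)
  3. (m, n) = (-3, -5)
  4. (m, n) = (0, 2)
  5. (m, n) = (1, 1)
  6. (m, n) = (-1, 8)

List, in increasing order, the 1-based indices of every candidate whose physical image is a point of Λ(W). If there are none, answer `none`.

Numerically β ≈ 1.6180 and β' = −1/β ≈ -0.6180.
candidate 1: (m,n)=(3,5) → π∥ = 3+5·β ≈ 11.0902, π⊥ = 3+5·β' ≈ -0.0902 ∉ [-1.8, -0.4) ⇒ out
candidate 2: (m,n)=(2,7) → π∥ = 2+7·β ≈ 13.3262, π⊥ = 2+7·β' ≈ -2.3262 ∉ [-1.8, -0.4) ⇒ out
candidate 3: (m,n)=(-3,-5) → π∥ = -3-5·β ≈ -11.0902, π⊥ = -3-5·β' ≈ 0.0902 ∉ [-1.8, -0.4) ⇒ out
candidate 4: (m,n)=(0,2) → π∥ = 0+2·β ≈ 3.2361, π⊥ = 0+2·β' ≈ -1.2361 ∈ [-1.8, -0.4) ⇒ IN Λ
candidate 5: (m,n)=(1,1) → π∥ = 1+1·β ≈ 2.6180, π⊥ = 1+1·β' ≈ 0.3820 ∉ [-1.8, -0.4) ⇒ out
candidate 6: (m,n)=(-1,8) → π∥ = -1+8·β ≈ 11.9443, π⊥ = -1+8·β' ≈ -5.9443 ∉ [-1.8, -0.4) ⇒ out

4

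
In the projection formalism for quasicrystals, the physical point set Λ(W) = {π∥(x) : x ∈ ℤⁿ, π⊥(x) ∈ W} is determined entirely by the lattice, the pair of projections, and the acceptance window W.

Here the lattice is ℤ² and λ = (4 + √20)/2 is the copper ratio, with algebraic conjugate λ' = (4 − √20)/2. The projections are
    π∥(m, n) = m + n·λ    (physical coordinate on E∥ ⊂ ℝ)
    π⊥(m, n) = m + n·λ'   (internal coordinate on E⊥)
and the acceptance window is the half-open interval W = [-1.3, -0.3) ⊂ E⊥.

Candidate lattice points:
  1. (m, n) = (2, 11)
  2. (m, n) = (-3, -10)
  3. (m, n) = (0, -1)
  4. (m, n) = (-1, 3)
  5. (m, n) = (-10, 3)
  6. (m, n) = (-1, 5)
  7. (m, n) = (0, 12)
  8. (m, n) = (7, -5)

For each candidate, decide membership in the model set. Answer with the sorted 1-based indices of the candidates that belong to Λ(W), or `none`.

λ' = (4−√20)/2 ≈ -0.23607.
#1 (2,11): internal coord 2 + (11)·λ' = -0.59675; -0.59675 ∈ [-1.3, -0.3) → IN Λ
#2 (-3,-10): internal coord -3 + (-10)·λ' = -0.63932; -0.63932 ∈ [-1.3, -0.3) → IN Λ
#3 (0,-1): internal coord 0 + (-1)·λ' = +0.23607; +0.23607 ∉ [-1.3, -0.3) → out
#4 (-1,3): internal coord -1 + (3)·λ' = -1.70820; -1.70820 ∉ [-1.3, -0.3) → out
#5 (-10,3): internal coord -10 + (3)·λ' = -10.70820; -10.70820 ∉ [-1.3, -0.3) → out
#6 (-1,5): internal coord -1 + (5)·λ' = -2.18034; -2.18034 ∉ [-1.3, -0.3) → out
#7 (0,12): internal coord 0 + (12)·λ' = -2.83282; -2.83282 ∉ [-1.3, -0.3) → out
#8 (7,-5): internal coord 7 + (-5)·λ' = +8.18034; +8.18034 ∉ [-1.3, -0.3) → out

1, 2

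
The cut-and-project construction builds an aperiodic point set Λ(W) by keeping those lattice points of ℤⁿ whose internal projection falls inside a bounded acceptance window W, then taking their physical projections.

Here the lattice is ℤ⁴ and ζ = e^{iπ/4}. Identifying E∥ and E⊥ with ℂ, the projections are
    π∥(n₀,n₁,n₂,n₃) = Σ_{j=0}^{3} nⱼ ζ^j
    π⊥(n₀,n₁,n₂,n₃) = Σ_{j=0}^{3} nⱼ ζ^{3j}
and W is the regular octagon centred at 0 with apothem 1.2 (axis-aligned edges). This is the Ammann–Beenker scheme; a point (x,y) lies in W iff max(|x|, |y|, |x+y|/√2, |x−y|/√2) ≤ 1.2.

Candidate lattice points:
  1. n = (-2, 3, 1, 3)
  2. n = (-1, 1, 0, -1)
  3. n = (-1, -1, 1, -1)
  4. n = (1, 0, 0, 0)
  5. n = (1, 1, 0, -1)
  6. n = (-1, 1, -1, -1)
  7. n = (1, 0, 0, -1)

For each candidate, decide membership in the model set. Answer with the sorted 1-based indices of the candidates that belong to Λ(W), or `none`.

π⊥(n) = n₀ + n₁ζ³ + n₂ζ⁶ + n₃ζ⁹ where ζ = e^{iπ/4}.
#1 (-2, 3, 1, 3): internal (-2.00000, 3.24264); octagon support 3.70711 vs apothem 1.2 → ∉ W
#2 (-1, 1, 0, -1): internal (-2.41421, 0.00000); octagon support 2.41421 vs apothem 1.2 → ∉ W
#3 (-1, -1, 1, -1): internal (-1.00000, -2.41421); octagon support 2.41421 vs apothem 1.2 → ∉ W
#4 (1, 0, 0, 0): internal (1.00000, 0.00000); octagon support 1.00000 vs apothem 1.2 → ∈ W
#5 (1, 1, 0, -1): internal (-0.41421, 0.00000); octagon support 0.41421 vs apothem 1.2 → ∈ W
#6 (-1, 1, -1, -1): internal (-2.41421, 1.00000); octagon support 2.41421 vs apothem 1.2 → ∉ W
#7 (1, 0, 0, -1): internal (0.29289, -0.70711); octagon support 0.70711 vs apothem 1.2 → ∈ W

4, 5, 7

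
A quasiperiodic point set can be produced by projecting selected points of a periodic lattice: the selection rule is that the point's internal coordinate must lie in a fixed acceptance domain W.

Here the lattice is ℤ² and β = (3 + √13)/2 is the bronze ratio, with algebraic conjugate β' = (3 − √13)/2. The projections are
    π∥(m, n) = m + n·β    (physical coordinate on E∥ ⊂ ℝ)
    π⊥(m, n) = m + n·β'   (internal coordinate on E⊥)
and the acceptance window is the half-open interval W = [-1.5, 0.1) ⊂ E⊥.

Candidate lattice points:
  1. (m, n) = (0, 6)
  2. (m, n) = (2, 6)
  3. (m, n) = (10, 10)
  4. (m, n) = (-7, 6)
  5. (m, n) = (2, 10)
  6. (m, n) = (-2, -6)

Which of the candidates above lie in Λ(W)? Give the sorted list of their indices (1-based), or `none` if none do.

5, 6

β' = (3−√13)/2 ≈ -0.302776.
#1 (0,6): internal coord 0 + (6)·β' = -1.816654; -1.816654 ∉ [-1.5, 0.1) → out
#2 (2,6): internal coord 2 + (6)·β' = +0.183346; +0.183346 ∉ [-1.5, 0.1) → out
#3 (10,10): internal coord 10 + (10)·β' = +6.972244; +6.972244 ∉ [-1.5, 0.1) → out
#4 (-7,6): internal coord -7 + (6)·β' = -8.816654; -8.816654 ∉ [-1.5, 0.1) → out
#5 (2,10): internal coord 2 + (10)·β' = -1.027756; -1.027756 ∈ [-1.5, 0.1) → IN Λ
#6 (-2,-6): internal coord -2 + (-6)·β' = -0.183346; -0.183346 ∈ [-1.5, 0.1) → IN Λ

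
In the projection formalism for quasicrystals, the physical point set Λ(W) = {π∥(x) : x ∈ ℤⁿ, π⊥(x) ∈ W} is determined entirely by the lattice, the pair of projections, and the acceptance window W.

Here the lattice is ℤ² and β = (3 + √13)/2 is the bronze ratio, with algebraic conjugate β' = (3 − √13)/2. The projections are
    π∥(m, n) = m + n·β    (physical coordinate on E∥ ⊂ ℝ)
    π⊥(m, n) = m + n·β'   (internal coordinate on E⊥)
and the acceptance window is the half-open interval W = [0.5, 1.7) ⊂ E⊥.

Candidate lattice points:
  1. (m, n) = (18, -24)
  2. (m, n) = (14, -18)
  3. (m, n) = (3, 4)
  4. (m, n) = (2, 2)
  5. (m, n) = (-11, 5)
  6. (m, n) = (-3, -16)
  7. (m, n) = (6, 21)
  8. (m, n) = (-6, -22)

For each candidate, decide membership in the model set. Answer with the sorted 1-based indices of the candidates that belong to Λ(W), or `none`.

Compute β' = (3−√13)/2 = -0.302776, so π⊥(m,n) = m -0.302776·n.
#1 (18,-24): internal coord 18 + (-24)·β' = +25.266615; +25.266615 ∉ [0.5, 1.7) → out
#2 (14,-18): internal coord 14 + (-18)·β' = +19.449961; +19.449961 ∉ [0.5, 1.7) → out
#3 (3,4): internal coord 3 + (4)·β' = +1.788897; +1.788897 ∉ [0.5, 1.7) → out
#4 (2,2): internal coord 2 + (2)·β' = +1.394449; +1.394449 ∈ [0.5, 1.7) → IN Λ
#5 (-11,5): internal coord -11 + (5)·β' = -12.513878; -12.513878 ∉ [0.5, 1.7) → out
#6 (-3,-16): internal coord -3 + (-16)·β' = +1.844410; +1.844410 ∉ [0.5, 1.7) → out
#7 (6,21): internal coord 6 + (21)·β' = -0.358288; -0.358288 ∉ [0.5, 1.7) → out
#8 (-6,-22): internal coord -6 + (-22)·β' = +0.661064; +0.661064 ∈ [0.5, 1.7) → IN Λ

4, 8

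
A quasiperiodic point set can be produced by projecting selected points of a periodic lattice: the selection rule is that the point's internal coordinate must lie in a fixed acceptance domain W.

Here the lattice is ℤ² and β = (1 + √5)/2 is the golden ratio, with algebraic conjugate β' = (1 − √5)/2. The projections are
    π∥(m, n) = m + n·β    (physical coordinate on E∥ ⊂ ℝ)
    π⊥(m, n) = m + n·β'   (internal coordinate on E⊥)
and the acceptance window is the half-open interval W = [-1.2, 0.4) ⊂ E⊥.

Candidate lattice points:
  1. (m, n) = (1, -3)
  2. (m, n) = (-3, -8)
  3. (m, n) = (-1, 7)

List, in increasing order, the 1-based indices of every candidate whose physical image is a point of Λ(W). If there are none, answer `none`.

β' = (1−√5)/2 ≈ -0.61803.
#1 (1,-3): internal coord 1 + (-3)·β' = +2.85410; +2.85410 ∉ [-1.2, 0.4) → out
#2 (-3,-8): internal coord -3 + (-8)·β' = +1.94427; +1.94427 ∉ [-1.2, 0.4) → out
#3 (-1,7): internal coord -1 + (7)·β' = -5.32624; -5.32624 ∉ [-1.2, 0.4) → out

none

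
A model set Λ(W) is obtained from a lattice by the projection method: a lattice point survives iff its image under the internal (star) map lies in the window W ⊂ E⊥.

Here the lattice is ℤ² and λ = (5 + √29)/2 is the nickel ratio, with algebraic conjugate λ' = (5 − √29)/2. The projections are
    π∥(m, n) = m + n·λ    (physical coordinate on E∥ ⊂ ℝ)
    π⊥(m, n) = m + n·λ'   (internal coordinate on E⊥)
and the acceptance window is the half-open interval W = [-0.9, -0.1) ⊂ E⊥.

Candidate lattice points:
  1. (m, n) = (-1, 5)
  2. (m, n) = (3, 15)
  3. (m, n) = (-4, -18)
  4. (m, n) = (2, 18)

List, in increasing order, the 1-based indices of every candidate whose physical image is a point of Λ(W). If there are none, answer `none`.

3

λ' = (5−√29)/2 ≈ -0.19258.
[1] lift (-1,5): star map gives -1.96291; window check -0.9 ≤ -1.96291 < -0.1 is false → out
[2] lift (3,15): star map gives 0.11126; window check -0.9 ≤ 0.11126 < -0.1 is false → out
[3] lift (-4,-18): star map gives -0.53352; window check -0.9 ≤ -0.53352 < -0.1 is true → IN Λ
[4] lift (2,18): star map gives -1.46648; window check -0.9 ≤ -1.46648 < -0.1 is false → out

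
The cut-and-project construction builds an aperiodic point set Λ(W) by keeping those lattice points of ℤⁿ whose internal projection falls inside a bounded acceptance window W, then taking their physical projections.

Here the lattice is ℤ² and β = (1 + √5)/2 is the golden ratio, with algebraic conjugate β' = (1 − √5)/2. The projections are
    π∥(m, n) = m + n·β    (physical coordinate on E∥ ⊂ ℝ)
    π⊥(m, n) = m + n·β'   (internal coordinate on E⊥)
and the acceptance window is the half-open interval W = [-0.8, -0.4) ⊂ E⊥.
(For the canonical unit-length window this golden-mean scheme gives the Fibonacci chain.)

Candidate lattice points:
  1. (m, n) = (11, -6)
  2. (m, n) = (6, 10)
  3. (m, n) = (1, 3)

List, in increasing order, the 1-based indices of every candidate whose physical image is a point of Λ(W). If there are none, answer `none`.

β' = (1−√5)/2 ≈ -0.618034.
#1 (11,-6): internal coord 11 + (-6)·β' = +14.708204; +14.708204 ∉ [-0.8, -0.4) → out
#2 (6,10): internal coord 6 + (10)·β' = -0.180340; -0.180340 ∉ [-0.8, -0.4) → out
#3 (1,3): internal coord 1 + (3)·β' = -0.854102; -0.854102 ∉ [-0.8, -0.4) → out

none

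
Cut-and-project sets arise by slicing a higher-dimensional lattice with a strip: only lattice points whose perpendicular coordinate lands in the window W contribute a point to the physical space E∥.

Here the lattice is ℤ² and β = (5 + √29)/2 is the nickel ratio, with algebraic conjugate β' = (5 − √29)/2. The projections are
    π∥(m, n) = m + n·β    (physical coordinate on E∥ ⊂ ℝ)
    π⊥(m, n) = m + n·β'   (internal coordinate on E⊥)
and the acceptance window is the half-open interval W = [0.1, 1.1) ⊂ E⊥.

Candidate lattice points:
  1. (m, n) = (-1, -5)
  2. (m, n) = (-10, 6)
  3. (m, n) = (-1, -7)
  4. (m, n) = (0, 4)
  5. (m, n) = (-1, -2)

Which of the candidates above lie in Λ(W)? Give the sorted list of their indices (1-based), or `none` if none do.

3

Compute β' = (5−√29)/2 = -0.19258, so π⊥(m,n) = m -0.19258·n.
candidate 1: (m,n)=(-1,-5) → π∥ = -1-5·β ≈ -26.96291, π⊥ = -1-5·β' ≈ -0.03709 ∉ [0.1, 1.1) ⇒ out
candidate 2: (m,n)=(-10,6) → π∥ = -10+6·β ≈ 21.15549, π⊥ = -10+6·β' ≈ -11.15549 ∉ [0.1, 1.1) ⇒ out
candidate 3: (m,n)=(-1,-7) → π∥ = -1-7·β ≈ -37.34808, π⊥ = -1-7·β' ≈ 0.34808 ∈ [0.1, 1.1) ⇒ IN Λ
candidate 4: (m,n)=(0,4) → π∥ = 0+4·β ≈ 20.77033, π⊥ = 0+4·β' ≈ -0.77033 ∉ [0.1, 1.1) ⇒ out
candidate 5: (m,n)=(-1,-2) → π∥ = -1-2·β ≈ -11.38516, π⊥ = -1-2·β' ≈ -0.61484 ∉ [0.1, 1.1) ⇒ out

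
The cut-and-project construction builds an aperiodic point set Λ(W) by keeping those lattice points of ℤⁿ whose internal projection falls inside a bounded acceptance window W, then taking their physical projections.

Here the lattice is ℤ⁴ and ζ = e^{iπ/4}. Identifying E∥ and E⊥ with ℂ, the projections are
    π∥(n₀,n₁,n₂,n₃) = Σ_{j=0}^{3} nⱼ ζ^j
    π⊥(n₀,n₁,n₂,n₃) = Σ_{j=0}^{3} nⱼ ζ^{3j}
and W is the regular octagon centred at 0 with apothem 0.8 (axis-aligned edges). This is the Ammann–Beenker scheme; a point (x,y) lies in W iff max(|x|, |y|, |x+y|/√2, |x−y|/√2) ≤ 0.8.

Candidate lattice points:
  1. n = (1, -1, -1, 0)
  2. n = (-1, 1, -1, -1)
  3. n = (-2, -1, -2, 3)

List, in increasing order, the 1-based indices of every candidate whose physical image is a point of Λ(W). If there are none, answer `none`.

none

π⊥(n) = n₀ + n₁ζ³ + n₂ζ⁶ + n₃ζ⁹ where ζ = e^{iπ/4}.
#1 (1, -1, -1, 0): internal (1.707107, 0.292893); octagon support 1.707107 vs apothem 0.8 → ∉ W
#2 (-1, 1, -1, -1): internal (-2.414214, 1.000000); octagon support 2.414214 vs apothem 0.8 → ∉ W
#3 (-2, -1, -2, 3): internal (0.828427, 3.414214); octagon support 3.414214 vs apothem 0.8 → ∉ W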